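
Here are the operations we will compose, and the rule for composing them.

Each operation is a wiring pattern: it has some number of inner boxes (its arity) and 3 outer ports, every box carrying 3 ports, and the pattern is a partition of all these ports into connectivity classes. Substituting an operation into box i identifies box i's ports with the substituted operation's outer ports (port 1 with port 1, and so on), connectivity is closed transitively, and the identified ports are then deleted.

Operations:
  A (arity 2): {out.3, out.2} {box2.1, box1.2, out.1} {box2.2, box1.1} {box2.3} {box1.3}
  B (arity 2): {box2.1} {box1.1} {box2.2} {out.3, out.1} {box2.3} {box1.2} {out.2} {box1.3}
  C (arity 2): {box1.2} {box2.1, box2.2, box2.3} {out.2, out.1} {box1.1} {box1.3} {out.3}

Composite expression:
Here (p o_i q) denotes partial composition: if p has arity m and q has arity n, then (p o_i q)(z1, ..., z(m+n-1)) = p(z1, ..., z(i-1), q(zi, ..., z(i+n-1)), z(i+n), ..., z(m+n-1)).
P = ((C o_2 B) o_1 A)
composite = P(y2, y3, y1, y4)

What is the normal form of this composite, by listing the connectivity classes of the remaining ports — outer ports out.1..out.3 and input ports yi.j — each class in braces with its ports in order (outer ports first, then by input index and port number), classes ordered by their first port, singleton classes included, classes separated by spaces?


{out.1, out.2} {out.3} {y1.1} {y1.2} {y1.3} {y2.1, y3.2} {y2.2, y3.1} {y2.3} {y3.3} {y4.1} {y4.2} {y4.3}

Substituting into C glues patterns; closure does the rest.
through A, on inputs (y2, y3): {out.1, y2.2, y3.1} {out.2, out.3} {y2.1, y3.2} {y2.3} {y3.3} (out.j = stage outer ports)
through B, on inputs (y1, y4): {out.1, out.3} {out.2} {y1.1} {y1.2} {y1.3} {y4.1} {y4.2} {y4.3} (out.j = stage outer ports)
through C, on inputs (y2, y3, y1, y4): {out.1, out.2} {out.3} {y1.1} {y1.2} {y1.3} {y2.1, y3.2} {y2.2, y3.1} {y2.3} {y3.3} {y4.1} {y4.2} {y4.3} (out.j = stage outer ports)


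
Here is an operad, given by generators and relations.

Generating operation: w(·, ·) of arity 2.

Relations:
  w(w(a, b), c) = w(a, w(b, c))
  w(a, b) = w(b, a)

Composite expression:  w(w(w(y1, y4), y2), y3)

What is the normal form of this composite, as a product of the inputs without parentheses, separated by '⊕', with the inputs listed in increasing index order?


y1 ⊕ y2 ⊕ y3 ⊕ y4


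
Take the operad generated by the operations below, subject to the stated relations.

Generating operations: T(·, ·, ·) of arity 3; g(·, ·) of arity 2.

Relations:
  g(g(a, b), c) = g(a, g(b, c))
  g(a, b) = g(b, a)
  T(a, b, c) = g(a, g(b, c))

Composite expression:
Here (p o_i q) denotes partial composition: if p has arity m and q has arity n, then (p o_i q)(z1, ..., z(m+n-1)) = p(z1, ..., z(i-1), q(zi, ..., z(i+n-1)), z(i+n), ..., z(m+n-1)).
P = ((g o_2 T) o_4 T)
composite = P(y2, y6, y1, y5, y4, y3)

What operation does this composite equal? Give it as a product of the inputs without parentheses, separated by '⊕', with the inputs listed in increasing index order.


y1 ⊕ y2 ⊕ y3 ⊕ y4 ⊕ y5 ⊕ y6

Both nesting and order wash out for g; what remains is which y's occur.
T(y5, y4, y3) collapses to y5 ⊕ y4 ⊕ y3
T(y6, y1, T(y5, y4, y3)) collapses to y6 ⊕ y1 ⊕ y5 ⊕ y4 ⊕ y3
g(y2, T(y6, y1, T(y5, y4, y3))) collapses to y2 ⊕ y6 ⊕ y1 ⊕ y5 ⊕ y4 ⊕ y3
reordering the factors by index: y1 ⊕ y2 ⊕ y3 ⊕ y4 ⊕ y5 ⊕ y6


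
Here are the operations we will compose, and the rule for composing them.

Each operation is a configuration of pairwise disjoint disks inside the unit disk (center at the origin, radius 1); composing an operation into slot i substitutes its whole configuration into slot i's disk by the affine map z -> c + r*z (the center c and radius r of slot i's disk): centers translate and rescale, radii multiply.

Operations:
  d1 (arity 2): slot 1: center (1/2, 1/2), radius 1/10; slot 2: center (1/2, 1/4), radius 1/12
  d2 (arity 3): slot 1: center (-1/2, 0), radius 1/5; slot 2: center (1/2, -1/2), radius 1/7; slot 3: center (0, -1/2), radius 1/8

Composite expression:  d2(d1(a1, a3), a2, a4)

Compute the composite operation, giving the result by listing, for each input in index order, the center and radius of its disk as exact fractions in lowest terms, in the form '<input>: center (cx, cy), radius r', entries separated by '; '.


a1: center (-2/5, 1/10), radius 1/50; a2: center (1/2, -1/2), radius 1/7; a3: center (-2/5, 1/20), radius 1/60; a4: center (0, -1/2), radius 1/8

Nesting under d2 composes maps z -> c + r*z down each a-path.
for a1, the 2-step affine chain lands on center (-2/5, 1/10), radius 1/50
for a3, the 2-step affine chain lands on center (-2/5, 1/20), radius 1/60
for a2, the 1-step affine chain lands on center (1/2, -1/2), radius 1/7
for a4, the 1-step affine chain lands on center (0, -1/2), radius 1/8


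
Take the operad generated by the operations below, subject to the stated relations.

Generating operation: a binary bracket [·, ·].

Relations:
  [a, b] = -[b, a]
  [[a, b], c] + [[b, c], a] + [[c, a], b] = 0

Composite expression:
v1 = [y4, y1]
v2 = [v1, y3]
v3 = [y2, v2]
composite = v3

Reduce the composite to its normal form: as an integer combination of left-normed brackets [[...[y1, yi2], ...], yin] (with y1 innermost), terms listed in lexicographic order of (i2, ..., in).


Expand each bracket as ab - ba; the y1-initial words give the coefficients.
Composite bracket: [y2, [[y4, y1], y3]]
Expanding via [a, b] = ab - ba: 8 signed words (2^3 = 8).
Keep just the words that open with y1:
  sign of y1y4y3y2 is +1, so it contributes +[[[y1, y4], y3], y2]

[[[y1, y4], y3], y2]


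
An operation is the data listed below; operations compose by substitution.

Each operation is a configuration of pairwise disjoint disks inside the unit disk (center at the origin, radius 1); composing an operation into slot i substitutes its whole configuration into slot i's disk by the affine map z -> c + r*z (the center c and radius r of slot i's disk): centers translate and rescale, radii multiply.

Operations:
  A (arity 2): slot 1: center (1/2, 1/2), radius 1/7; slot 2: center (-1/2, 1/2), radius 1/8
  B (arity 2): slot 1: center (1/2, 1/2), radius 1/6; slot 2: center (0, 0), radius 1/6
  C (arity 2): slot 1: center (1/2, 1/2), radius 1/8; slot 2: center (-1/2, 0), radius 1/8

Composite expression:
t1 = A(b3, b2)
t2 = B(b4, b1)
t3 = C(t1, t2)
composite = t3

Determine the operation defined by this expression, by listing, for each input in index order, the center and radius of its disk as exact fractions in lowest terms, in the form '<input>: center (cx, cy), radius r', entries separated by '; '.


Only the slot chain above each b matters under C; compose those maps.
input b3: applying the 2 nested substitutions gives center (9/16, 9/16), radius 1/56
input b2: applying the 2 nested substitutions gives center (7/16, 9/16), radius 1/64
input b4: applying the 2 nested substitutions gives center (-7/16, 1/16), radius 1/48
input b1: applying the 2 nested substitutions gives center (-1/2, 0), radius 1/48

b1: center (-1/2, 0), radius 1/48; b2: center (7/16, 9/16), radius 1/64; b3: center (9/16, 9/16), radius 1/56; b4: center (-7/16, 1/16), radius 1/48


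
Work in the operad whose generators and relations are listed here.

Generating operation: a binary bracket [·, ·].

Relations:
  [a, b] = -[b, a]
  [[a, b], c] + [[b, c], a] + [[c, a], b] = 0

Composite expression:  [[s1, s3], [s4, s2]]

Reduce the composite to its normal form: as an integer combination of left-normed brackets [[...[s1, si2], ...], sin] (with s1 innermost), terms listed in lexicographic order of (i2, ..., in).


-[[[s1, s3], s2], s4] + [[[s1, s3], s4], s2]

Left-normed coefficients sit on the s1-initial expansion words.
Composite bracket: [[s1, s3], [s4, s2]]
Applying ab - ba throughout gives 8 signed words (2^3 = 8).
Only words starting with s1 matter:
  sign of s1s3s2s4 is -1, so it contributes -[[[s1, s3], s2], s4]
  sign of s1s3s4s2 is +1, so it contributes +[[[s1, s3], s4], s2]


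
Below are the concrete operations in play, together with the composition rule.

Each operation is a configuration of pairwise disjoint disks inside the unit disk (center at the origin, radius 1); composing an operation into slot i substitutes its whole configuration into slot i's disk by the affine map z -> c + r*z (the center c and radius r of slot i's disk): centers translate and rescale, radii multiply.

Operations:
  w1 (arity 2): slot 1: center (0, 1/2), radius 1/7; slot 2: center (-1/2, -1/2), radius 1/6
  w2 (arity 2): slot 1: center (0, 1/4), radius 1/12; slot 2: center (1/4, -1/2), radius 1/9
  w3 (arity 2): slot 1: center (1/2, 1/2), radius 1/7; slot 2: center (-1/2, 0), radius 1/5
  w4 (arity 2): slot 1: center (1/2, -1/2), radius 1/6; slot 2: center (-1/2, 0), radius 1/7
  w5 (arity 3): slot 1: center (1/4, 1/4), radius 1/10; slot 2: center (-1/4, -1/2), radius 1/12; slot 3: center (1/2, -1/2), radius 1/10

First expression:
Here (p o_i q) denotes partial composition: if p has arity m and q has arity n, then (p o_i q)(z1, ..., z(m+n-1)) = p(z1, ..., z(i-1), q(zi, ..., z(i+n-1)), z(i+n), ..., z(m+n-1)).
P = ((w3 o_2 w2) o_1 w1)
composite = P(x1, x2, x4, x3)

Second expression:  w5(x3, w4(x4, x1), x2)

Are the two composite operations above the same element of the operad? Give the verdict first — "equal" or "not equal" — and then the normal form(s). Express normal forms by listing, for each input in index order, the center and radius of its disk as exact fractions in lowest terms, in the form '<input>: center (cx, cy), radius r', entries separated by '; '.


The first expression reduces to x1: center (1/2, 4/7), radius 1/49; x2: center (3/7, 3/7), radius 1/42; x3: center (-9/20, -1/10), radius 1/45; x4: center (-1/2, 1/20), radius 1/60
The second expression reduces to x1: center (-7/24, -1/2), radius 1/84; x2: center (1/2, -1/2), radius 1/10; x3: center (1/4, 1/4), radius 1/10; x4: center (-5/24, -13/24), radius 1/72
The forms do not match — not equal.

not equal: they reduce to x1: center (1/2, 4/7), radius 1/49; x2: center (3/7, 3/7), radius 1/42; x3: center (-9/20, -1/10), radius 1/45; x4: center (-1/2, 1/20), radius 1/60 and x1: center (-7/24, -1/2), radius 1/84; x2: center (1/2, -1/2), radius 1/10; x3: center (1/4, 1/4), radius 1/10; x4: center (-5/24, -13/24), radius 1/72


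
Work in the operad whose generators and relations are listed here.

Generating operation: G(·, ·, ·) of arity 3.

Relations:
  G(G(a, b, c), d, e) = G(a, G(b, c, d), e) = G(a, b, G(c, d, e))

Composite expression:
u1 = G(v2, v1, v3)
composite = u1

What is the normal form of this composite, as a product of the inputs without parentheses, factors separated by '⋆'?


v2 ⋆ v1 ⋆ v3

Under associativity of G, the answer is the v's in reading order.
G(v2, v1, v3) collapses to v2 ⋆ v1 ⋆ v3


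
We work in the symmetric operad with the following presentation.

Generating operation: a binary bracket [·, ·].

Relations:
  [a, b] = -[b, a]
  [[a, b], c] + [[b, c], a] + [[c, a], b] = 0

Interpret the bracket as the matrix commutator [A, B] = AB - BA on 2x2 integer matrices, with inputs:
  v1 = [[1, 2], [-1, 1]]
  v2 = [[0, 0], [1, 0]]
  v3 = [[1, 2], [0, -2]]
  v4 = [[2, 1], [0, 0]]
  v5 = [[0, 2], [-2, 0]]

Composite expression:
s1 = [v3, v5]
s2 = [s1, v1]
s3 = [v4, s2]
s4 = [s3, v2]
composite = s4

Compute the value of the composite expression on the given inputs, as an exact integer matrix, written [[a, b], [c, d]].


[v3, v5] = [[-4, 6], [6, 4]]
[[v3, v5], v1] = [[-18, -16], [-8, 18]]
[v4, [[v3, v5], v1]] = [[-8, 4], [16, 8]]
[[v4, [[v3, v5], v1]], v2] = [[4, 0], [16, -4]]

[[4, 0], [16, -4]]


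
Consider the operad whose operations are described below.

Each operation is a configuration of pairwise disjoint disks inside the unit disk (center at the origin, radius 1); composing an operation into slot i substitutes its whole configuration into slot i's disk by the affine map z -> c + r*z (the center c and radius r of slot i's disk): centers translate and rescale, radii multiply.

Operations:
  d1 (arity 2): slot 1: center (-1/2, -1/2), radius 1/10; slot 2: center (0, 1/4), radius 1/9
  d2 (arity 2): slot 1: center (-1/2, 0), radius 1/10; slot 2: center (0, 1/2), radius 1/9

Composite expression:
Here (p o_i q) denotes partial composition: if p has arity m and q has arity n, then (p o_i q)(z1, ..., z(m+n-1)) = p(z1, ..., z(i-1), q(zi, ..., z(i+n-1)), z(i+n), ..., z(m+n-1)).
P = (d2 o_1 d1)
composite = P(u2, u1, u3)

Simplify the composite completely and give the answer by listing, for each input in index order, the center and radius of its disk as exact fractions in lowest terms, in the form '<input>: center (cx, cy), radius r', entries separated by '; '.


Affine substitution under d2: radii multiply and u-centers shift.
input u2: composing its 2 substitution steps yields center (-11/20, -1/20), radius 1/100
input u1: composing its 2 substitution steps yields center (-1/2, 1/40), radius 1/90
input u3: composing its 1 substitution step yields center (0, 1/2), radius 1/9

u1: center (-1/2, 1/40), radius 1/90; u2: center (-11/20, -1/20), radius 1/100; u3: center (0, 1/2), radius 1/9


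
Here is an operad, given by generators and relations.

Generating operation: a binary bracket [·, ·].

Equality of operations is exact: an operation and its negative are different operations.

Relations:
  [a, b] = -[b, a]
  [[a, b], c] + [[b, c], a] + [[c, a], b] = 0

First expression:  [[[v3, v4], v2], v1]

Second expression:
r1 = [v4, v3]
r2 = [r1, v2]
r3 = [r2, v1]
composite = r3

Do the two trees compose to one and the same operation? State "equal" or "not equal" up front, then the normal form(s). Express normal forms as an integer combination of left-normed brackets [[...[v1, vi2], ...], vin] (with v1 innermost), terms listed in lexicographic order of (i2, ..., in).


Reducing the first expression gives [[[v1, v2], v3], v4] - [[[v1, v2], v4], v3] - [[[v1, v3], v4], v2] + [[[v1, v4], v3], v2]
Reducing the second expression gives -[[[v1, v2], v3], v4] + [[[v1, v2], v4], v3] + [[[v1, v3], v4], v2] - [[[v1, v4], v3], v2]
Distinct normal forms: not equal.

not equal: they reduce to [[[v1, v2], v3], v4] - [[[v1, v2], v4], v3] - [[[v1, v3], v4], v2] + [[[v1, v4], v3], v2] and -[[[v1, v2], v3], v4] + [[[v1, v2], v4], v3] + [[[v1, v3], v4], v2] - [[[v1, v4], v3], v2]


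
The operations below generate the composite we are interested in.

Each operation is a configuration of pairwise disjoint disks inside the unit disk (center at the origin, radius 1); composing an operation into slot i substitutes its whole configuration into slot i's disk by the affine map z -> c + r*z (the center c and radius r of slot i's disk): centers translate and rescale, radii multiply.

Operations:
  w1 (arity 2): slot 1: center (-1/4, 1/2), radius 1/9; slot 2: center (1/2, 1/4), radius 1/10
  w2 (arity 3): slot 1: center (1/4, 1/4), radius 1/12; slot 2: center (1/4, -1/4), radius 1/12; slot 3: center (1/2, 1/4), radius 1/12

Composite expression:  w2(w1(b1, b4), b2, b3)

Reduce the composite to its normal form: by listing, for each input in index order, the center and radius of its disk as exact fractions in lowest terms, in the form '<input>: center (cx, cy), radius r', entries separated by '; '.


b1: center (11/48, 7/24), radius 1/108; b2: center (1/4, -1/4), radius 1/12; b3: center (1/2, 1/4), radius 1/12; b4: center (7/24, 13/48), radius 1/120

Below w2, radii multiply path by path; the b-disk centers shift.
input b1: applying the 2 nested substitutions gives center (11/48, 7/24), radius 1/108
input b4: applying the 2 nested substitutions gives center (7/24, 13/48), radius 1/120
input b2: applying the 1 nested substitution gives center (1/4, -1/4), radius 1/12
input b3: applying the 1 nested substitution gives center (1/2, 1/4), radius 1/12


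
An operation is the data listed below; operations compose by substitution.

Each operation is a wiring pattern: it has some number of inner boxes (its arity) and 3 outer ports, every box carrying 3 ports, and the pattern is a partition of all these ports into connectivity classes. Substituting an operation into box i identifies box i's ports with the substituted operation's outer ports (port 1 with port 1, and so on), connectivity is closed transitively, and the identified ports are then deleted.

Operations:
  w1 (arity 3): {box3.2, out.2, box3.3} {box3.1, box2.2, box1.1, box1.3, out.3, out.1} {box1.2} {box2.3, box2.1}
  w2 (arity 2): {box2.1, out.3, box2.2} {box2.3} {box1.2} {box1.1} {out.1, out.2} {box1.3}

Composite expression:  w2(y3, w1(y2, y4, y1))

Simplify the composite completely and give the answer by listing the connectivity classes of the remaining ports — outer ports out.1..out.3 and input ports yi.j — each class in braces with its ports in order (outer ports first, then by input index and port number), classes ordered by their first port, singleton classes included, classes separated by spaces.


Connectivity passes through glued w2-boundaries; trace each wire chain.
the subtree at w1 composes to {out.1, out.3, y1.1, y2.1, y2.3, y4.2} {out.2, y1.2, y1.3} {y2.2} {y4.1, y4.3} on (y2, y4, y1); out.j = own outer ports
the subtree at w2 composes to {out.1, out.2} {out.3, y1.1, y1.2, y1.3, y2.1, y2.3, y4.2} {y2.2} {y3.1} {y3.2} {y3.3} {y4.1, y4.3} on (y3, y2, y4, y1); out.j = own outer ports

{out.1, out.2} {out.3, y1.1, y1.2, y1.3, y2.1, y2.3, y4.2} {y2.2} {y3.1} {y3.2} {y3.3} {y4.1, y4.3}


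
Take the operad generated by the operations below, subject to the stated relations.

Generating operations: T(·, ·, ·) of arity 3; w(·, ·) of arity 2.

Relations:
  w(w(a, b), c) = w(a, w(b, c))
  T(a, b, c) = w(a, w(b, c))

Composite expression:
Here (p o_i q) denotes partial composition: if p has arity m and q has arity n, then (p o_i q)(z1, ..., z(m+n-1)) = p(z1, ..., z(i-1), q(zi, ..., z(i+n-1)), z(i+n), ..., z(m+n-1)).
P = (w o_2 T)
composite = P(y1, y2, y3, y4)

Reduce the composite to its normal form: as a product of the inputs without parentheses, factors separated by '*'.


y1 * y2 * y3 * y4

All parenthesizations of w agree; list the y-inputs left to right.
T(y2, y3, y4) linearizes to y2 * y3 * y4
w(y1, T(y2, y3, y4)) linearizes to y1 * y2 * y3 * y4


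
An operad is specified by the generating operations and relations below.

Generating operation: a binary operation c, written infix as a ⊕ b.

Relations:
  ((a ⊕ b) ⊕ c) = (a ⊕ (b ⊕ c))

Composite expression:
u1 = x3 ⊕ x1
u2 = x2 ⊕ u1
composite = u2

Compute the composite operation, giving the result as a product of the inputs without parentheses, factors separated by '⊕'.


The c-tree's shape is irrelevant; the x-reading-order decides.
(x3 ⊕ x1) collapses to x3 ⊕ x1
(x2 ⊕ (x3 ⊕ x1)) collapses to x2 ⊕ x3 ⊕ x1

x2 ⊕ x3 ⊕ x1


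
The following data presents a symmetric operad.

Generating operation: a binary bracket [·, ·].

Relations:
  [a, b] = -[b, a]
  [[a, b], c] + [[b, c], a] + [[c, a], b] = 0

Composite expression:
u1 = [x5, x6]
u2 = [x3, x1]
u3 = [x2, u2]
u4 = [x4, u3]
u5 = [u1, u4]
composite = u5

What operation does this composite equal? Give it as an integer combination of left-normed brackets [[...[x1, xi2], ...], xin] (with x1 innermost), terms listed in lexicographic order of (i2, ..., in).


[[[[[x1, x3], x2], x4], x5], x6] - [[[[[x1, x3], x2], x4], x6], x5]

A multilinear Lie element is pinned by x1-initial words (x1 innermost).
Composite bracket: [[x5, x6], [x4, [x2, [x3, x1]]]]
Full expansion: 32 signed words from ab - ba (2^5 = 32).
The x1-initial words carry the normal form:
  the word x1x3x2x4x5x6 carries sign +1 and contributes +[[[[[x1, x3], x2], x4], x5], x6]
  the word x1x3x2x4x6x5 carries sign -1 and contributes -[[[[[x1, x3], x2], x4], x6], x5]


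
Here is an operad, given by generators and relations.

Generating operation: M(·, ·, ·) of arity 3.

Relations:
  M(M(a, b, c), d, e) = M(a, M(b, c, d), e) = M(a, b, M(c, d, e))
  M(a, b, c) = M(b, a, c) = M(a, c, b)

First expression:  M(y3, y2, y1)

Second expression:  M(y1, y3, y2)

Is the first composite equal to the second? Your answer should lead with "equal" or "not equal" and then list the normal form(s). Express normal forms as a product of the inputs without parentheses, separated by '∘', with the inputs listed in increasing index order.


equal — both sides give y1 ∘ y2 ∘ y3

Reducing the first expression gives y1 ∘ y2 ∘ y3
Reducing the second expression gives y1 ∘ y2 ∘ y3
Both agree, so they are equal.


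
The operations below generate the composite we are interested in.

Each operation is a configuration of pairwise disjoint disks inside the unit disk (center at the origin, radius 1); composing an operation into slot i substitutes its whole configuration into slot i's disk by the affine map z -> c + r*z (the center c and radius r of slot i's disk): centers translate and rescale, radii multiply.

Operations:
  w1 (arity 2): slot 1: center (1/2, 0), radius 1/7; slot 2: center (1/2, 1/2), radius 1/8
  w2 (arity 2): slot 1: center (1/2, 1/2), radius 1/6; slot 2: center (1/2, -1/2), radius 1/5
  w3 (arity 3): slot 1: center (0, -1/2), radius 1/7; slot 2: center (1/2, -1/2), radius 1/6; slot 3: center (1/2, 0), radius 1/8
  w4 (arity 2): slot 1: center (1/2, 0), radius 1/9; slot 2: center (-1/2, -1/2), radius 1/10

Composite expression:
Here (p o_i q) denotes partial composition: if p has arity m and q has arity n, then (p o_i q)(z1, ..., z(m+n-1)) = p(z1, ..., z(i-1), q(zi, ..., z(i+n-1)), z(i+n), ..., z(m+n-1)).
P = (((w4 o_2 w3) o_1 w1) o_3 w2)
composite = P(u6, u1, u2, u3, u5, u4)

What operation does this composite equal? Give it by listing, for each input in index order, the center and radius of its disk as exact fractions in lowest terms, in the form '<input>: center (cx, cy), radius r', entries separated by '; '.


u1: center (5/9, 1/18), radius 1/72; u2: center (-69/140, -19/35), radius 1/420; u3: center (-69/140, -39/70), radius 1/350; u4: center (-9/20, -1/2), radius 1/80; u5: center (-9/20, -11/20), radius 1/60; u6: center (5/9, 0), radius 1/63

Nesting under w4 composes maps z -> c + r*z down each u-path.
u6 passes through 2 substitutions, ending at center (5/9, 0), radius 1/63
u1 passes through 2 substitutions, ending at center (5/9, 1/18), radius 1/72
u2 passes through 3 substitutions, ending at center (-69/140, -19/35), radius 1/420
u3 passes through 3 substitutions, ending at center (-69/140, -39/70), radius 1/350
u5 passes through 2 substitutions, ending at center (-9/20, -11/20), radius 1/60
u4 passes through 2 substitutions, ending at center (-9/20, -1/2), radius 1/80


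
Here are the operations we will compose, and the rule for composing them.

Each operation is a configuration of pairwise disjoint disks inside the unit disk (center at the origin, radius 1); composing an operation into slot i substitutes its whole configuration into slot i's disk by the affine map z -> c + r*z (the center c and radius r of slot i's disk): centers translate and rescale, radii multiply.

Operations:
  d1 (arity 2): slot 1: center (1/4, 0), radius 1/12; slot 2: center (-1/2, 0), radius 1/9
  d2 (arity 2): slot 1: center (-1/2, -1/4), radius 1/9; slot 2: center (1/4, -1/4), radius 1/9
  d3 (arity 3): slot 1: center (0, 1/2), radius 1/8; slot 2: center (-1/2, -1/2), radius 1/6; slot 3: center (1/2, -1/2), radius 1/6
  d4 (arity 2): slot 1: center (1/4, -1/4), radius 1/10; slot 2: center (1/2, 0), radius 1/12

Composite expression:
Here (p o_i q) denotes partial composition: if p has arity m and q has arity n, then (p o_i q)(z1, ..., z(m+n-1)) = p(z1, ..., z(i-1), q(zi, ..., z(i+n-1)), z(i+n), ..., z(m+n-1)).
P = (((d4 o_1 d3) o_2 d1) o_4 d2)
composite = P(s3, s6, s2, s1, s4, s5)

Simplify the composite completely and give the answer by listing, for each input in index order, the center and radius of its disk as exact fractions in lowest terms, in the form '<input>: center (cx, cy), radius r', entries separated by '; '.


s1: center (7/24, -73/240), radius 1/540; s2: center (23/120, -3/10), radius 1/540; s3: center (1/4, -1/5), radius 1/80; s4: center (73/240, -73/240), radius 1/540; s5: center (1/2, 0), radius 1/12; s6: center (49/240, -3/10), radius 1/720


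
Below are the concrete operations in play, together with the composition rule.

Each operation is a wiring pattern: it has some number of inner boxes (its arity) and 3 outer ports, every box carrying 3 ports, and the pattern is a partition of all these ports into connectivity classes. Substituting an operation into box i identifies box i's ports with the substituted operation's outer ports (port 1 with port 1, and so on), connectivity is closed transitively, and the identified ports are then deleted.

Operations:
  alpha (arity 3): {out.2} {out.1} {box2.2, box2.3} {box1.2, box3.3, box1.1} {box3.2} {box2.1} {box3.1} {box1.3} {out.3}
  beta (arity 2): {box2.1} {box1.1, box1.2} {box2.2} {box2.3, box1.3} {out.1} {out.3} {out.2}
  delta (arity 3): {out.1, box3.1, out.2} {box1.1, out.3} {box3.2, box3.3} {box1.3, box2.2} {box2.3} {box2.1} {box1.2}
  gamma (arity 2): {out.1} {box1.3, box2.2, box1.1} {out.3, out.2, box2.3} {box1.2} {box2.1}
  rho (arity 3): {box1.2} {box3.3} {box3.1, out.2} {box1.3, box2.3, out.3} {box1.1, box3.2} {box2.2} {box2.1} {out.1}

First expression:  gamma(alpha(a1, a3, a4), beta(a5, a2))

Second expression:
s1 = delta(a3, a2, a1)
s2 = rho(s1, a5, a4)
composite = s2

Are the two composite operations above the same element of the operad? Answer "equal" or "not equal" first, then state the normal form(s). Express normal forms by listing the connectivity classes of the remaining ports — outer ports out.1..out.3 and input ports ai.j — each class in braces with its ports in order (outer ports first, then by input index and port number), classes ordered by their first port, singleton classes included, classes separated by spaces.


not equal — first {out.1} {out.2, out.3} {a1.1, a1.2, a4.3} {a1.3} {a2.1} {a2.2} {a2.3, a5.3} {a3.1} {a3.2, a3.3} {a4.1} {a4.2} {a5.1, a5.2}, second {out.1} {out.2, a4.1} {out.3, a3.1, a5.3} {a1.1, a4.2} {a1.2, a1.3} {a2.1} {a2.2, a3.3} {a2.3} {a3.2} {a4.3} {a5.1} {a5.2}


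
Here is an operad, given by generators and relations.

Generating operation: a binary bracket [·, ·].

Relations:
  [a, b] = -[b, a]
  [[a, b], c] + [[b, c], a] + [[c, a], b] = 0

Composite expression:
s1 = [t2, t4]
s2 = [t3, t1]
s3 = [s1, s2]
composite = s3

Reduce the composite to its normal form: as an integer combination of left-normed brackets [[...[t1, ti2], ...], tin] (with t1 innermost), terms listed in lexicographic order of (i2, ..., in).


[[[t1, t3], t2], t4] - [[[t1, t3], t4], t2]

Expand each bracket as ab - ba; the t1-initial words give the coefficients.
Composite bracket: [[t2, t4], [t3, t1]]
Each bracket splits as ab - ba, giving 8 signed words (2^3 = 8).
Collect the words opening with t1:
  t1t3t2t4 appears with sign +1, giving the term +[[[t1, t3], t2], t4]
  t1t3t4t2 appears with sign -1, giving the term -[[[t1, t3], t4], t2]


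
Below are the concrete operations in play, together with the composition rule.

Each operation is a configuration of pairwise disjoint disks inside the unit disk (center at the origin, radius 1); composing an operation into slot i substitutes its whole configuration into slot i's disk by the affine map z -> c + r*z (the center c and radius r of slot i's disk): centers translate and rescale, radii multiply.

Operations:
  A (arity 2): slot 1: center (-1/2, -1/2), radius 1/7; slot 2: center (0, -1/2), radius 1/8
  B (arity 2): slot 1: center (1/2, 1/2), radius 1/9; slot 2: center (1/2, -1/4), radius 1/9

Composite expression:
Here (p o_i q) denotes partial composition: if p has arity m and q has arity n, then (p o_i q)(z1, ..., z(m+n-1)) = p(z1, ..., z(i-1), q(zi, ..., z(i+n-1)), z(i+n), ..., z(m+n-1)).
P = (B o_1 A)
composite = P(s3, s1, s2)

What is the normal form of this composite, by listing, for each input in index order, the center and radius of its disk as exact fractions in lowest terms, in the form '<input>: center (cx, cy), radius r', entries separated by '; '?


s1: center (1/2, 4/9), radius 1/72; s2: center (1/2, -1/4), radius 1/9; s3: center (4/9, 4/9), radius 1/63


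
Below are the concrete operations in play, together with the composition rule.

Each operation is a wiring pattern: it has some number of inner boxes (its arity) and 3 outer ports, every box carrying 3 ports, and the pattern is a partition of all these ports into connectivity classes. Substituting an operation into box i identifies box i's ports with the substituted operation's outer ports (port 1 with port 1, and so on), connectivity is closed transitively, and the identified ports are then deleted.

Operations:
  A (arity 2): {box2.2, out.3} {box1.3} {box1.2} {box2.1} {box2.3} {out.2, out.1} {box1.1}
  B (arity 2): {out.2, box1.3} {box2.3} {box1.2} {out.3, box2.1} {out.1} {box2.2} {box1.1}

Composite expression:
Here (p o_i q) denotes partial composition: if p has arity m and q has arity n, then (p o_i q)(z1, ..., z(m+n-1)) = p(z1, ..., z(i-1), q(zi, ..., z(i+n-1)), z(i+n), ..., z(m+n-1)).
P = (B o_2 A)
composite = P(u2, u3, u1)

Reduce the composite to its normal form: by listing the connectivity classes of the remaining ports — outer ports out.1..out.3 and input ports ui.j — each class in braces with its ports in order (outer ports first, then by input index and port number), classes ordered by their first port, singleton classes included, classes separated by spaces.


After gluing at B, chains via deleted ports link the u-ports.
A over (u3, u1) gives {out.1, out.2} {out.3, u1.2} {u1.1} {u1.3} {u3.1} {u3.2} {u3.3}, out.j being that stage's outer ports
B over (u2, u3, u1) gives {out.1} {out.2, u2.3} {out.3} {u1.1} {u1.2} {u1.3} {u2.1} {u2.2} {u3.1} {u3.2} {u3.3}, out.j being that stage's outer ports

{out.1} {out.2, u2.3} {out.3} {u1.1} {u1.2} {u1.3} {u2.1} {u2.2} {u3.1} {u3.2} {u3.3}


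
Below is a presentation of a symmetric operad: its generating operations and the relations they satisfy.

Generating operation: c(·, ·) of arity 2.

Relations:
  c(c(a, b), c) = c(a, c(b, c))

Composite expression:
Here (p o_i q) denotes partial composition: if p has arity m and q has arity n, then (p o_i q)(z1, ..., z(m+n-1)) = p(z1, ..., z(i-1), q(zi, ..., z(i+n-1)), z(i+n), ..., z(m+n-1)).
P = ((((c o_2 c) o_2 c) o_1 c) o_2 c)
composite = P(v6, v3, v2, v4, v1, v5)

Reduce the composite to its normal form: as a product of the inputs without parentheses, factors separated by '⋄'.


v6 ⋄ v3 ⋄ v2 ⋄ v4 ⋄ v1 ⋄ v5

Every regrouping of c is equal, so read the v-inputs in written order.
c(v3, v2) spells out as v3 ⋄ v2
c(v6, c(v3, v2)) spells out as v6 ⋄ v3 ⋄ v2
c(v4, v1) spells out as v4 ⋄ v1
c(c(v4, v1), v5) spells out as v4 ⋄ v1 ⋄ v5
c(c(v6, c(v3, v2)), c(c(v4, v1), v5)) spells out as v6 ⋄ v3 ⋄ v2 ⋄ v4 ⋄ v1 ⋄ v5


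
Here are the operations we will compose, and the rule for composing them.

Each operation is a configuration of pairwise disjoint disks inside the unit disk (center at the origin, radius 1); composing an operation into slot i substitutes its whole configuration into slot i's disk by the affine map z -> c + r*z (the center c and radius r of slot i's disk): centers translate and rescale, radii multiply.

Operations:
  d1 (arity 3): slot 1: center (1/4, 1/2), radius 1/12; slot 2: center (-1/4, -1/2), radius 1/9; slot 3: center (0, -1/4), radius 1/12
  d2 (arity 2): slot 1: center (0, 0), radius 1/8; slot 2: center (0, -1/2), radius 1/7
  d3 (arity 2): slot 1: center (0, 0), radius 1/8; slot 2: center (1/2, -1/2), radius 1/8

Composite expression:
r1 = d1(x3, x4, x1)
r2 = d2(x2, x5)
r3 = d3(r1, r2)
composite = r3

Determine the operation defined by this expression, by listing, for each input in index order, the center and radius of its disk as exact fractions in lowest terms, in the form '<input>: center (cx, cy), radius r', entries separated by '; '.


x1: center (0, -1/32), radius 1/96; x2: center (1/2, -1/2), radius 1/64; x3: center (1/32, 1/16), radius 1/96; x4: center (-1/32, -1/16), radius 1/72; x5: center (1/2, -9/16), radius 1/56

Below d3, radii multiply path by path; the x-disk centers shift.
input x3: applying the 2 nested substitutions gives center (1/32, 1/16), radius 1/96
input x4: applying the 2 nested substitutions gives center (-1/32, -1/16), radius 1/72
input x1: applying the 2 nested substitutions gives center (0, -1/32), radius 1/96
input x2: applying the 2 nested substitutions gives center (1/2, -1/2), radius 1/64
input x5: applying the 2 nested substitutions gives center (1/2, -9/16), radius 1/56


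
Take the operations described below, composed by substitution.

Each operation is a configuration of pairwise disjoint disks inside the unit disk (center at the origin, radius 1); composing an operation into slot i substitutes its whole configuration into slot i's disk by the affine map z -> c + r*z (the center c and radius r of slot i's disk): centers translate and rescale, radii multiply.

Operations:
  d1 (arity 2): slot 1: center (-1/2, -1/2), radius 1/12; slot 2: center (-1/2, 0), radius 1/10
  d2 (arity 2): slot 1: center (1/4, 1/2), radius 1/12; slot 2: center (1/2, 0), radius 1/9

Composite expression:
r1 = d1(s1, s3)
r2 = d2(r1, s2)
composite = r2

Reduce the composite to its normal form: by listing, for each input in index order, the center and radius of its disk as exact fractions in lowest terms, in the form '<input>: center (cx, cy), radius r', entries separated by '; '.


Only the slot chain above each s matters under d2; compose those maps.
input s1: composing its 2 substitution steps yields center (5/24, 11/24), radius 1/144
input s3: composing its 2 substitution steps yields center (5/24, 1/2), radius 1/120
input s2: composing its 1 substitution step yields center (1/2, 0), radius 1/9

s1: center (5/24, 11/24), radius 1/144; s2: center (1/2, 0), radius 1/9; s3: center (5/24, 1/2), radius 1/120


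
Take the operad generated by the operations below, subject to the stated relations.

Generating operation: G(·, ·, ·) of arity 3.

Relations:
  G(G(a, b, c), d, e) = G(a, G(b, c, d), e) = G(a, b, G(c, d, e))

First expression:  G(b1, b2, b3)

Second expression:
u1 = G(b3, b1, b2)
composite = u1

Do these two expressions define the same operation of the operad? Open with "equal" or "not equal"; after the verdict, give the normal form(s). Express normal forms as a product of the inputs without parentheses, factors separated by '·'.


In normal form, the first expression is b1 · b2 · b3
In normal form, the second expression is b3 · b1 · b2
Distinct normal forms: not equal.

not equal: they reduce to b1 · b2 · b3 and b3 · b1 · b2


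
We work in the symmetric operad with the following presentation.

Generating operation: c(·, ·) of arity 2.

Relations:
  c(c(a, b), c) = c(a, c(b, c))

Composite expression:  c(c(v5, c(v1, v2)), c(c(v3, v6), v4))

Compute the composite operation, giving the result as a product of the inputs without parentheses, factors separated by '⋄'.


v5 ⋄ v1 ⋄ v2 ⋄ v3 ⋄ v6 ⋄ v4

The c-tree's shape is irrelevant; the v-reading-order decides.
c(v1, v2) linearizes to v1 ⋄ v2
c(v5, c(v1, v2)) linearizes to v5 ⋄ v1 ⋄ v2
c(v3, v6) linearizes to v3 ⋄ v6
c(c(v3, v6), v4) linearizes to v3 ⋄ v6 ⋄ v4
c(c(v5, c(v1, v2)), c(c(v3, v6), v4)) linearizes to v5 ⋄ v1 ⋄ v2 ⋄ v3 ⋄ v6 ⋄ v4


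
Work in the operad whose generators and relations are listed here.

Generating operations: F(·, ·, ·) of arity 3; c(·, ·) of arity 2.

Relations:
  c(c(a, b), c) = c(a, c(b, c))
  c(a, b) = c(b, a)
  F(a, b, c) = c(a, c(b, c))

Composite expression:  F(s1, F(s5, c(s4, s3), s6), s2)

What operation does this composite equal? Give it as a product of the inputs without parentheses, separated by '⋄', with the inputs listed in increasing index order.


s1 ⋄ s2 ⋄ s3 ⋄ s4 ⋄ s5 ⋄ s6


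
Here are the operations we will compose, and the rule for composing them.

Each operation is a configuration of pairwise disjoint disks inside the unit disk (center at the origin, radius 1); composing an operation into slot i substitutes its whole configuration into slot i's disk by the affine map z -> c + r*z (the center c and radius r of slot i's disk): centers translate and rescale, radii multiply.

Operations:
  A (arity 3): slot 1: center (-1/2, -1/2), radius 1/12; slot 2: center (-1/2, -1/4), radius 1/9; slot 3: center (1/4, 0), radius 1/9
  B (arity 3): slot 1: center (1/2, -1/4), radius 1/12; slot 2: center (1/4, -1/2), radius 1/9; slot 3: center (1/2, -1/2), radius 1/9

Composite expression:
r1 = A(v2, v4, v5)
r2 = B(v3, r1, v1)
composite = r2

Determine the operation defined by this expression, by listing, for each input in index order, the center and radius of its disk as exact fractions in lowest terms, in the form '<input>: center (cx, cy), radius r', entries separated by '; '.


v1: center (1/2, -1/2), radius 1/9; v2: center (7/36, -5/9), radius 1/108; v3: center (1/2, -1/4), radius 1/12; v4: center (7/36, -19/36), radius 1/81; v5: center (5/18, -1/2), radius 1/81

Nesting under B composes maps z -> c + r*z down each v-path.
for v3, the 1-step affine chain lands on center (1/2, -1/4), radius 1/12
for v2, the 2-step affine chain lands on center (7/36, -5/9), radius 1/108
for v4, the 2-step affine chain lands on center (7/36, -19/36), radius 1/81
for v5, the 2-step affine chain lands on center (5/18, -1/2), radius 1/81
for v1, the 1-step affine chain lands on center (1/2, -1/2), radius 1/9


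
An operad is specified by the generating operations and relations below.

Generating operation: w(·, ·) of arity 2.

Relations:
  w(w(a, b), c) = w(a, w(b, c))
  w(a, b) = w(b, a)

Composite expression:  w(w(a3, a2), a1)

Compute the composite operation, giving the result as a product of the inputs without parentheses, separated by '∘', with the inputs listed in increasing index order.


a1 ∘ a2 ∘ a3

Key point: w commutes, so take the a-inputs in any fixed order.
w(a3, a2) linearizes to a3 ∘ a2
w(w(a3, a2), a1) linearizes to a3 ∘ a2 ∘ a1
putting the inputs in ascending order: a1 ∘ a2 ∘ a3


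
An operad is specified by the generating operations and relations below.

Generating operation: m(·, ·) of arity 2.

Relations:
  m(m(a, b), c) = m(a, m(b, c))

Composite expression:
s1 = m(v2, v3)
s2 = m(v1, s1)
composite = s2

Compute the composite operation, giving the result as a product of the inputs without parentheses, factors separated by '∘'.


All parenthesizations of m agree; list the v-inputs left to right.
m(v2, v3) reduces to v2 ∘ v3
m(v1, m(v2, v3)) reduces to v1 ∘ v2 ∘ v3

v1 ∘ v2 ∘ v3


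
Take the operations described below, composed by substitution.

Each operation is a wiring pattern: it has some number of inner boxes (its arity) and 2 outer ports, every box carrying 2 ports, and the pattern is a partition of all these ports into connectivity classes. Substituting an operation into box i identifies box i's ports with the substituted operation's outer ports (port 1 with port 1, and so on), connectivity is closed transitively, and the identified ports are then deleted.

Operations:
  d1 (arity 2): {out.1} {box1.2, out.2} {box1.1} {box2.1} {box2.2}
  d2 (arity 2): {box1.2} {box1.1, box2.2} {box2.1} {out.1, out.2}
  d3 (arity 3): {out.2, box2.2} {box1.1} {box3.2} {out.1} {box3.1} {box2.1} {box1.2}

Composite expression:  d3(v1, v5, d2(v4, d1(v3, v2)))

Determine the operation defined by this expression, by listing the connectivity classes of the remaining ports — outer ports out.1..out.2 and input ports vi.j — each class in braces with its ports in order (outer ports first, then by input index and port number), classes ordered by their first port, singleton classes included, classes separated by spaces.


{out.1} {out.2, v5.2} {v1.1} {v1.2} {v2.1} {v2.2} {v3.1} {v3.2, v4.1} {v4.2} {v5.1}

Substituting into d3 glues patterns; closure does the rest.
the subtree at d1 composes to {out.1} {out.2, v3.2} {v2.1} {v2.2} {v3.1} on (v3, v2); out.j = own outer ports
the subtree at d2 composes to {out.1, out.2} {v2.1} {v2.2} {v3.1} {v3.2, v4.1} {v4.2} on (v4, v3, v2); out.j = own outer ports
the subtree at d3 composes to {out.1} {out.2, v5.2} {v1.1} {v1.2} {v2.1} {v2.2} {v3.1} {v3.2, v4.1} {v4.2} {v5.1} on (v1, v5, v4, v3, v2); out.j = own outer ports
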